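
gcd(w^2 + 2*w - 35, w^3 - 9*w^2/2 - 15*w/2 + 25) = w - 5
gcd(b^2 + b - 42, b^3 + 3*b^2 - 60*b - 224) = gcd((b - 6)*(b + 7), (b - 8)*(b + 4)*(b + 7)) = b + 7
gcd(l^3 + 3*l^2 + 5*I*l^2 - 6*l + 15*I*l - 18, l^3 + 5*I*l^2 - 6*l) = l^2 + 5*I*l - 6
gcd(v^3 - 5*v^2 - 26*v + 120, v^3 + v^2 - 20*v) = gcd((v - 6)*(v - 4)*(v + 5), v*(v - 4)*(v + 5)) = v^2 + v - 20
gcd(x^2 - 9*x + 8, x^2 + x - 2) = x - 1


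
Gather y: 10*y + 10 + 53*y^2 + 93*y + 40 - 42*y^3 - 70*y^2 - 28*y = -42*y^3 - 17*y^2 + 75*y + 50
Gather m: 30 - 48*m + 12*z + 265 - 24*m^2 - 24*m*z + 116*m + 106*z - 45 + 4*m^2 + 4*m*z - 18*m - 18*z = -20*m^2 + m*(50 - 20*z) + 100*z + 250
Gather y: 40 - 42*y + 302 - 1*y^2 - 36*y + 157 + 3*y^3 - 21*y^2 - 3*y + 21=3*y^3 - 22*y^2 - 81*y + 520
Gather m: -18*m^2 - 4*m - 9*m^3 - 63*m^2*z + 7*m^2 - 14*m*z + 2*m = -9*m^3 + m^2*(-63*z - 11) + m*(-14*z - 2)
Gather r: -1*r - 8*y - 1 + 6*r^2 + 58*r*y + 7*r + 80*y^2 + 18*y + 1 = 6*r^2 + r*(58*y + 6) + 80*y^2 + 10*y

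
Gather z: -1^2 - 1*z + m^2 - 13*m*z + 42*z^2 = m^2 + 42*z^2 + z*(-13*m - 1) - 1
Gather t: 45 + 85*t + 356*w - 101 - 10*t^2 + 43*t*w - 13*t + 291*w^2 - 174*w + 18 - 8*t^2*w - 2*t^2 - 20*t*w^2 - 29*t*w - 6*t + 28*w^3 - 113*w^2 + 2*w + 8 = t^2*(-8*w - 12) + t*(-20*w^2 + 14*w + 66) + 28*w^3 + 178*w^2 + 184*w - 30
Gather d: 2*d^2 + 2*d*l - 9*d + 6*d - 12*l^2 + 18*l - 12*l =2*d^2 + d*(2*l - 3) - 12*l^2 + 6*l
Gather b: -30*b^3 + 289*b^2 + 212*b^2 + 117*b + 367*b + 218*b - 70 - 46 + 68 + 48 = -30*b^3 + 501*b^2 + 702*b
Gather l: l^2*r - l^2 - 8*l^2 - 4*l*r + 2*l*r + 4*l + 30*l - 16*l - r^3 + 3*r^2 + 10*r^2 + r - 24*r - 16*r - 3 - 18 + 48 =l^2*(r - 9) + l*(18 - 2*r) - r^3 + 13*r^2 - 39*r + 27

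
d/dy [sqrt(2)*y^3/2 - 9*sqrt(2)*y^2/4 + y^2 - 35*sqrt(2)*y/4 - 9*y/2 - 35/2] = 3*sqrt(2)*y^2/2 - 9*sqrt(2)*y/2 + 2*y - 35*sqrt(2)/4 - 9/2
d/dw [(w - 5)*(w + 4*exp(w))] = w + (w - 5)*(4*exp(w) + 1) + 4*exp(w)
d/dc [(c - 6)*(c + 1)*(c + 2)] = 3*c^2 - 6*c - 16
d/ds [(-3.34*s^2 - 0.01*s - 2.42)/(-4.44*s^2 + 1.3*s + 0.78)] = (-4.3864*s^2 - 26.7*s + 3.1382)/(19.7136*s^4 - 11.544*s^3 - 5.2364*s^2 + 2.028*s + 0.6084)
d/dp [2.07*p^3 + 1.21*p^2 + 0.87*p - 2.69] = 6.21*p^2 + 2.42*p + 0.87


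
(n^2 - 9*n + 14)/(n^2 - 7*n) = (n - 2)/n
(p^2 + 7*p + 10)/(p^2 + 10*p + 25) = (p + 2)/(p + 5)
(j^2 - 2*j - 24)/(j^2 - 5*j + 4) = (j^2 - 2*j - 24)/(j^2 - 5*j + 4)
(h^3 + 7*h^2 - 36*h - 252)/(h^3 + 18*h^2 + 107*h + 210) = (h - 6)/(h + 5)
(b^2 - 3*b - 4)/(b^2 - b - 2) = (b - 4)/(b - 2)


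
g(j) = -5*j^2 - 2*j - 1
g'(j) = -10*j - 2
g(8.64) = -391.53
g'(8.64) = -88.40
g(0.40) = -2.60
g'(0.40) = -6.00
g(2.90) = -48.85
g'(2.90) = -31.00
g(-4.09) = -76.46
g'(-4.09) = 38.90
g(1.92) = -23.27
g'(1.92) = -21.20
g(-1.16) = -5.41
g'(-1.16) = 9.60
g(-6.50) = -199.25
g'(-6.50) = 63.00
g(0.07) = -1.16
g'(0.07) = -2.70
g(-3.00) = -40.00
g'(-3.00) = 28.00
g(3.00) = -52.00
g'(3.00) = -32.00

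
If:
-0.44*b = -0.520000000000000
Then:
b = 1.18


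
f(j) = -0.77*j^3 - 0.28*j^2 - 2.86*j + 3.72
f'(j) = -2.31*j^2 - 0.56*j - 2.86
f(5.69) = -163.47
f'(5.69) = -80.84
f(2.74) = -22.06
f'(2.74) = -21.74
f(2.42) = -15.75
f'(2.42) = -17.74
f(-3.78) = 52.12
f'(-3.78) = -33.75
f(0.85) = 0.61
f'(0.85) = -5.00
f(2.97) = -27.42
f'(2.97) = -24.90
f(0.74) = 1.14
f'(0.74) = -4.54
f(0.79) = 0.91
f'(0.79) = -4.74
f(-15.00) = 2582.37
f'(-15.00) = -514.21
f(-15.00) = 2582.37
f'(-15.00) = -514.21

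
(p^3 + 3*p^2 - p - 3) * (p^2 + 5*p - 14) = p^5 + 8*p^4 - 50*p^2 - p + 42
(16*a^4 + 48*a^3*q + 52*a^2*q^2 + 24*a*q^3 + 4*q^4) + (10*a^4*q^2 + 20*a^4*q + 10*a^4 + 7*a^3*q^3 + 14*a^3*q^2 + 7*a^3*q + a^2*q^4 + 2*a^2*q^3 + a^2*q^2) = 10*a^4*q^2 + 20*a^4*q + 26*a^4 + 7*a^3*q^3 + 14*a^3*q^2 + 55*a^3*q + a^2*q^4 + 2*a^2*q^3 + 53*a^2*q^2 + 24*a*q^3 + 4*q^4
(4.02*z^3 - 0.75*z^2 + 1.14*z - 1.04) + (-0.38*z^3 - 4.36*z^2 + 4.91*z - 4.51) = 3.64*z^3 - 5.11*z^2 + 6.05*z - 5.55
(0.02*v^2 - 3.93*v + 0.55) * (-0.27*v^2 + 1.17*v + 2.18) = -0.0054*v^4 + 1.0845*v^3 - 4.703*v^2 - 7.9239*v + 1.199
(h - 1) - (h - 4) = 3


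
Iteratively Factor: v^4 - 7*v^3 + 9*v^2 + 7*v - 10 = (v + 1)*(v^3 - 8*v^2 + 17*v - 10) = (v - 5)*(v + 1)*(v^2 - 3*v + 2) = (v - 5)*(v - 1)*(v + 1)*(v - 2)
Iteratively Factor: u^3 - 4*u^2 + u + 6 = (u - 2)*(u^2 - 2*u - 3) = (u - 2)*(u + 1)*(u - 3)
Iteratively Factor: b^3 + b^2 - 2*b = (b + 2)*(b^2 - b) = b*(b + 2)*(b - 1)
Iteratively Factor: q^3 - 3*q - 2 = (q + 1)*(q^2 - q - 2) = (q - 2)*(q + 1)*(q + 1)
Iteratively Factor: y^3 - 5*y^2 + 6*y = (y)*(y^2 - 5*y + 6) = y*(y - 3)*(y - 2)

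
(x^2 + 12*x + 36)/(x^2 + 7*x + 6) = (x + 6)/(x + 1)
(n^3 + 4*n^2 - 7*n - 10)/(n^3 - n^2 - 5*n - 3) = (n^2 + 3*n - 10)/(n^2 - 2*n - 3)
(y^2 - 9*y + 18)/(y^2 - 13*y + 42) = (y - 3)/(y - 7)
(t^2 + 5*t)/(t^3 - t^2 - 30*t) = 1/(t - 6)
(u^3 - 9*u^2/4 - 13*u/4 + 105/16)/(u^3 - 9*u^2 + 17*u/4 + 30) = (8*u^2 + 2*u - 21)/(4*(2*u^2 - 13*u - 24))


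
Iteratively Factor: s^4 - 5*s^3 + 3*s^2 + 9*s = (s - 3)*(s^3 - 2*s^2 - 3*s) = (s - 3)*(s + 1)*(s^2 - 3*s) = s*(s - 3)*(s + 1)*(s - 3)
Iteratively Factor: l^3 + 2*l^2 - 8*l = (l + 4)*(l^2 - 2*l) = l*(l + 4)*(l - 2)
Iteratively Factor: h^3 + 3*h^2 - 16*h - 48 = (h - 4)*(h^2 + 7*h + 12) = (h - 4)*(h + 3)*(h + 4)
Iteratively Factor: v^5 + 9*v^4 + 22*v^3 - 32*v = (v + 4)*(v^4 + 5*v^3 + 2*v^2 - 8*v) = (v + 4)^2*(v^3 + v^2 - 2*v) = (v - 1)*(v + 4)^2*(v^2 + 2*v) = v*(v - 1)*(v + 4)^2*(v + 2)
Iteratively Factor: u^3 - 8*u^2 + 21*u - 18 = (u - 2)*(u^2 - 6*u + 9) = (u - 3)*(u - 2)*(u - 3)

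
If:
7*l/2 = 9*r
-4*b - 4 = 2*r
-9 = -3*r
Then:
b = -5/2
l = 54/7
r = 3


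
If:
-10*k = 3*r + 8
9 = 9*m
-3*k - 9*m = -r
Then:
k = -35/19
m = 1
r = 66/19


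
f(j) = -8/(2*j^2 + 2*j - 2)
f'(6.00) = 0.03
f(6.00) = -0.10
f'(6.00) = 0.03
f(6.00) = -0.10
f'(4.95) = 0.05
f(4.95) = -0.14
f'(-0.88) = -2.49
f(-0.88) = 3.62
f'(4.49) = 0.07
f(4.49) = -0.17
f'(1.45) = 2.39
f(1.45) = -1.57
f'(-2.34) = -3.23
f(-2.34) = -1.87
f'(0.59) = 2275.81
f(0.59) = 64.62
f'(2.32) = 0.50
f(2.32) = -0.60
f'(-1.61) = -27714.49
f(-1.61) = 223.46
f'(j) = -8*(-4*j - 2)/(2*j^2 + 2*j - 2)^2 = 4*(2*j + 1)/(j^2 + j - 1)^2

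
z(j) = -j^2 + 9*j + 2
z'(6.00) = -3.00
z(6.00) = 20.00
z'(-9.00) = 27.00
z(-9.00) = -160.00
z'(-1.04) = 11.08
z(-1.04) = -8.44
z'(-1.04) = 11.08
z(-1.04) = -8.44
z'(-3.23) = 15.46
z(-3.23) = -37.50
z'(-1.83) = 12.66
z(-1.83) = -17.82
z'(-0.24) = 9.48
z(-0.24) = -0.22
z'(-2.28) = 13.56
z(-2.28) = -23.72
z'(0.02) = 8.96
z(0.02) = 2.18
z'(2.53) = 3.94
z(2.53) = 18.37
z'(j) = 9 - 2*j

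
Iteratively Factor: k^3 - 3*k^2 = (k - 3)*(k^2) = k*(k - 3)*(k)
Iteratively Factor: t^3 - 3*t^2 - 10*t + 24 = (t - 4)*(t^2 + t - 6) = (t - 4)*(t - 2)*(t + 3)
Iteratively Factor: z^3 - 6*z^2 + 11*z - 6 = (z - 1)*(z^2 - 5*z + 6) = (z - 3)*(z - 1)*(z - 2)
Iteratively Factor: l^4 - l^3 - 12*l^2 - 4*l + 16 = (l + 2)*(l^3 - 3*l^2 - 6*l + 8) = (l - 4)*(l + 2)*(l^2 + l - 2) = (l - 4)*(l + 2)^2*(l - 1)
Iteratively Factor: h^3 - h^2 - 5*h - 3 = (h + 1)*(h^2 - 2*h - 3) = (h + 1)^2*(h - 3)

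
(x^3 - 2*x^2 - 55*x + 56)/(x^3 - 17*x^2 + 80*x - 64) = (x + 7)/(x - 8)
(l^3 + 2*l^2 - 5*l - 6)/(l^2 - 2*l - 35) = (-l^3 - 2*l^2 + 5*l + 6)/(-l^2 + 2*l + 35)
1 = 1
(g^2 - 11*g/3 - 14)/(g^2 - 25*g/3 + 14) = (3*g + 7)/(3*g - 7)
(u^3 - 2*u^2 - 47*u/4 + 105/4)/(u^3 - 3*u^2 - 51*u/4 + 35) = (u - 3)/(u - 4)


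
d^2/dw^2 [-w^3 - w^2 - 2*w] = -6*w - 2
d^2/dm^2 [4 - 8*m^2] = -16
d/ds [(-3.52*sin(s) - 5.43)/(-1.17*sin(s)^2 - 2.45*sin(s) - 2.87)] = (-12.7062*sin(s) + 2.0592*cos(2*s) - 5.2603)*cos(s)/(1.17*sin(s)^2 + 2.45*sin(s) + 2.87)^2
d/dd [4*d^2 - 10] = 8*d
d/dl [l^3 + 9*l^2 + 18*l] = 3*l^2 + 18*l + 18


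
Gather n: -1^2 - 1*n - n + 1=-2*n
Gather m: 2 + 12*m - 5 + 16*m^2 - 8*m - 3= 16*m^2 + 4*m - 6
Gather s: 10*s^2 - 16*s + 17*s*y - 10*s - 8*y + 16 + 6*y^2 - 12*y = 10*s^2 + s*(17*y - 26) + 6*y^2 - 20*y + 16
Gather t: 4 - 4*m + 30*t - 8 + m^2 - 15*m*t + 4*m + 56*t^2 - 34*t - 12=m^2 + 56*t^2 + t*(-15*m - 4) - 16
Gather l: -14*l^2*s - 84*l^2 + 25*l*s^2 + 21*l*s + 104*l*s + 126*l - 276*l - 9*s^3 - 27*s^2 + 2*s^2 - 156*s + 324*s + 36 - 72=l^2*(-14*s - 84) + l*(25*s^2 + 125*s - 150) - 9*s^3 - 25*s^2 + 168*s - 36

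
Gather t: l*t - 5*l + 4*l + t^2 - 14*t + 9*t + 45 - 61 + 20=-l + t^2 + t*(l - 5) + 4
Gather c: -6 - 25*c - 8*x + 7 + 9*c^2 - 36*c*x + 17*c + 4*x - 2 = 9*c^2 + c*(-36*x - 8) - 4*x - 1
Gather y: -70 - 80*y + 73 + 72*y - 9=-8*y - 6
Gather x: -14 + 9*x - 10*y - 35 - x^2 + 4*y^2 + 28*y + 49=-x^2 + 9*x + 4*y^2 + 18*y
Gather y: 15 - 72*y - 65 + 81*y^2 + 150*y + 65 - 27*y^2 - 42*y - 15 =54*y^2 + 36*y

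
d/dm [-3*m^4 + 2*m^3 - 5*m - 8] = -12*m^3 + 6*m^2 - 5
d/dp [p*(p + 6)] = 2*p + 6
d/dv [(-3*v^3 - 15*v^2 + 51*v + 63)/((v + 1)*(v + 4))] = 3*(-v^2 - 8*v - 37)/(v^2 + 8*v + 16)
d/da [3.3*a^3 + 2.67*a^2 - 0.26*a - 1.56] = 9.9*a^2 + 5.34*a - 0.26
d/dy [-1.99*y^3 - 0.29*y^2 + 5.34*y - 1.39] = -5.97*y^2 - 0.58*y + 5.34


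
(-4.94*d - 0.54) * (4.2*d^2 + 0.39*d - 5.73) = -20.748*d^3 - 4.1946*d^2 + 28.0956*d + 3.0942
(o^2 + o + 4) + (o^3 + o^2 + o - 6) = o^3 + 2*o^2 + 2*o - 2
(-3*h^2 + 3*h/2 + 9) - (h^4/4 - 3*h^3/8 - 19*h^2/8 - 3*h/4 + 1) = -h^4/4 + 3*h^3/8 - 5*h^2/8 + 9*h/4 + 8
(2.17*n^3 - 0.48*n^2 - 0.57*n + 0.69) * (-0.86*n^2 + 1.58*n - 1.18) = -1.8662*n^5 + 3.8414*n^4 - 2.8288*n^3 - 0.9276*n^2 + 1.7628*n - 0.8142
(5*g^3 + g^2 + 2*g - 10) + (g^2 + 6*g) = 5*g^3 + 2*g^2 + 8*g - 10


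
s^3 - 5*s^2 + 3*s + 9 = (s - 3)^2*(s + 1)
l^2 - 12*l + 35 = (l - 7)*(l - 5)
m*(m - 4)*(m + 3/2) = m^3 - 5*m^2/2 - 6*m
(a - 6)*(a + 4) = a^2 - 2*a - 24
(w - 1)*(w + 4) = w^2 + 3*w - 4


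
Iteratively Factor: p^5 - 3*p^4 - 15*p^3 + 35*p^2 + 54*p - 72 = (p - 4)*(p^4 + p^3 - 11*p^2 - 9*p + 18) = (p - 4)*(p + 3)*(p^3 - 2*p^2 - 5*p + 6) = (p - 4)*(p - 1)*(p + 3)*(p^2 - p - 6) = (p - 4)*(p - 1)*(p + 2)*(p + 3)*(p - 3)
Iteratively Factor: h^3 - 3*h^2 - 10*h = (h)*(h^2 - 3*h - 10) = h*(h + 2)*(h - 5)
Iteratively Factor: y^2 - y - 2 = (y - 2)*(y + 1)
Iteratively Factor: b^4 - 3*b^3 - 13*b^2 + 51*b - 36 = (b + 4)*(b^3 - 7*b^2 + 15*b - 9) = (b - 3)*(b + 4)*(b^2 - 4*b + 3) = (b - 3)*(b - 1)*(b + 4)*(b - 3)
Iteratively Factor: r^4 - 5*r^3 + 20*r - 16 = (r + 2)*(r^3 - 7*r^2 + 14*r - 8) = (r - 4)*(r + 2)*(r^2 - 3*r + 2) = (r - 4)*(r - 1)*(r + 2)*(r - 2)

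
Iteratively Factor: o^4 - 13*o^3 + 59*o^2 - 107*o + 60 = (o - 5)*(o^3 - 8*o^2 + 19*o - 12) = (o - 5)*(o - 3)*(o^2 - 5*o + 4) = (o - 5)*(o - 4)*(o - 3)*(o - 1)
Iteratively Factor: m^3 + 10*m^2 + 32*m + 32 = (m + 4)*(m^2 + 6*m + 8) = (m + 4)^2*(m + 2)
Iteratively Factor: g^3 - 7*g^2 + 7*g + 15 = (g + 1)*(g^2 - 8*g + 15) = (g - 3)*(g + 1)*(g - 5)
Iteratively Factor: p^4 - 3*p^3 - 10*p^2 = (p)*(p^3 - 3*p^2 - 10*p) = p^2*(p^2 - 3*p - 10) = p^2*(p + 2)*(p - 5)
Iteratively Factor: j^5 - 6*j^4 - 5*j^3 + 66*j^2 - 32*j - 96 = (j + 3)*(j^4 - 9*j^3 + 22*j^2 - 32) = (j - 4)*(j + 3)*(j^3 - 5*j^2 + 2*j + 8) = (j - 4)*(j - 2)*(j + 3)*(j^2 - 3*j - 4) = (j - 4)*(j - 2)*(j + 1)*(j + 3)*(j - 4)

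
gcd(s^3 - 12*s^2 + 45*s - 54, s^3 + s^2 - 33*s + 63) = s^2 - 6*s + 9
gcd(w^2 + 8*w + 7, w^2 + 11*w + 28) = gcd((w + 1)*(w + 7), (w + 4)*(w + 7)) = w + 7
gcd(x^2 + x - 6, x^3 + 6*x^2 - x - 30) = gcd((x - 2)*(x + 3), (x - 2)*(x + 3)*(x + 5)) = x^2 + x - 6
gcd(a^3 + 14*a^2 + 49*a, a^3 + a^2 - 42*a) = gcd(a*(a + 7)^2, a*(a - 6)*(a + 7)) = a^2 + 7*a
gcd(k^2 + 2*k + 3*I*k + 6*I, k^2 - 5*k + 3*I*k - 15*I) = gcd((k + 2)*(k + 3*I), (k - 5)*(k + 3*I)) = k + 3*I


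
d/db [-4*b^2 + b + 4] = 1 - 8*b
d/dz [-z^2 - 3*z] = -2*z - 3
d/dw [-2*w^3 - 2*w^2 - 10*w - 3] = -6*w^2 - 4*w - 10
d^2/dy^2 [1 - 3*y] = 0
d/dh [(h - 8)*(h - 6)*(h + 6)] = 3*h^2 - 16*h - 36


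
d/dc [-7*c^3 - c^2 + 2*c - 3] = -21*c^2 - 2*c + 2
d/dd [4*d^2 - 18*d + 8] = 8*d - 18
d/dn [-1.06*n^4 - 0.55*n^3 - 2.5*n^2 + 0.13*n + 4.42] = -4.24*n^3 - 1.65*n^2 - 5.0*n + 0.13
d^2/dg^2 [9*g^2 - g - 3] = 18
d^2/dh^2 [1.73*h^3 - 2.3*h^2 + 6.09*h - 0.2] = 10.38*h - 4.6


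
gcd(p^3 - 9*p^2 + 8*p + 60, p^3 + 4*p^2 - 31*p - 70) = p^2 - 3*p - 10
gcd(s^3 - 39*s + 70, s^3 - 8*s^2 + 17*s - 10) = s^2 - 7*s + 10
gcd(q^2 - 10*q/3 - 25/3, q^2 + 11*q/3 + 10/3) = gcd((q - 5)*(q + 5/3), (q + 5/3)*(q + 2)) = q + 5/3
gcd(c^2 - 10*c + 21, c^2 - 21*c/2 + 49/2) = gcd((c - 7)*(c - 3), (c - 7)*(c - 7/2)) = c - 7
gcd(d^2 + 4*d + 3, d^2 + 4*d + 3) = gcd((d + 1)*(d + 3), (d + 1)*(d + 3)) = d^2 + 4*d + 3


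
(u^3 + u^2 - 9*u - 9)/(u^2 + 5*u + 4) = (u^2 - 9)/(u + 4)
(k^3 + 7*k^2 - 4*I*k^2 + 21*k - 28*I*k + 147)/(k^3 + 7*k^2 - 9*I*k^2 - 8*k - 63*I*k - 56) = (k^2 - 4*I*k + 21)/(k^2 - 9*I*k - 8)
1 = 1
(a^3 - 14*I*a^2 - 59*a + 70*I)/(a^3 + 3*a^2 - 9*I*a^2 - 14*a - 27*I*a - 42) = (a - 5*I)/(a + 3)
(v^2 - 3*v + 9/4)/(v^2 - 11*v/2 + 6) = (v - 3/2)/(v - 4)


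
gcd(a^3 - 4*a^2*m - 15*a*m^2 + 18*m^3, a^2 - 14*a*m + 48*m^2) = a - 6*m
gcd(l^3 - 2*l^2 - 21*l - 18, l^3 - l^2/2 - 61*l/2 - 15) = l - 6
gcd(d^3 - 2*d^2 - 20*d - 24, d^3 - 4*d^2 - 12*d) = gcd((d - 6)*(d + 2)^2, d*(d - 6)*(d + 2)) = d^2 - 4*d - 12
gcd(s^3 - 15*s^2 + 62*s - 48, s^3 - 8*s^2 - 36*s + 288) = s^2 - 14*s + 48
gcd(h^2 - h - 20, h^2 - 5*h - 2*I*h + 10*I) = h - 5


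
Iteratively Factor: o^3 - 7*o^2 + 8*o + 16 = (o - 4)*(o^2 - 3*o - 4) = (o - 4)*(o + 1)*(o - 4)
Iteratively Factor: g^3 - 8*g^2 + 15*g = (g - 5)*(g^2 - 3*g) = g*(g - 5)*(g - 3)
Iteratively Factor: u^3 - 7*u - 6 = (u - 3)*(u^2 + 3*u + 2) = (u - 3)*(u + 1)*(u + 2)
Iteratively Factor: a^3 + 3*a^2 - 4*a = (a + 4)*(a^2 - a) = (a - 1)*(a + 4)*(a)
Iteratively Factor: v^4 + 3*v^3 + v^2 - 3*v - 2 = (v - 1)*(v^3 + 4*v^2 + 5*v + 2) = (v - 1)*(v + 2)*(v^2 + 2*v + 1) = (v - 1)*(v + 1)*(v + 2)*(v + 1)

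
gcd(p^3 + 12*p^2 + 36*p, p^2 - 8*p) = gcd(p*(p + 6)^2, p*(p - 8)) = p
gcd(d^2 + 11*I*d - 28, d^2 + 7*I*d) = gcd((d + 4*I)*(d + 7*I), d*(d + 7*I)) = d + 7*I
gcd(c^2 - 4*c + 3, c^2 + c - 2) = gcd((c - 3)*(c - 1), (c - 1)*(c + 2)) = c - 1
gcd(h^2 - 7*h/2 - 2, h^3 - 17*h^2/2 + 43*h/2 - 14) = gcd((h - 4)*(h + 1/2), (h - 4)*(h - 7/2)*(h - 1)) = h - 4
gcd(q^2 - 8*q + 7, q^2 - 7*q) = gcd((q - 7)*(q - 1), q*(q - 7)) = q - 7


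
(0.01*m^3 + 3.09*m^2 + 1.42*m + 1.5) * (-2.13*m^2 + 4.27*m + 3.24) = -0.0213*m^5 - 6.539*m^4 + 10.2021*m^3 + 12.88*m^2 + 11.0058*m + 4.86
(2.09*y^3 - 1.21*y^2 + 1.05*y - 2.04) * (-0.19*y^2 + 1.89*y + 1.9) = -0.3971*y^5 + 4.18*y^4 + 1.4846*y^3 + 0.0731*y^2 - 1.8606*y - 3.876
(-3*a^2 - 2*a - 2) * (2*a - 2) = -6*a^3 + 2*a^2 + 4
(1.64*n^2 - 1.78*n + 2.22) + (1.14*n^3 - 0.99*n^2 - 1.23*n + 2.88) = 1.14*n^3 + 0.65*n^2 - 3.01*n + 5.1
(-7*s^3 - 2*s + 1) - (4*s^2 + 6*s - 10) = -7*s^3 - 4*s^2 - 8*s + 11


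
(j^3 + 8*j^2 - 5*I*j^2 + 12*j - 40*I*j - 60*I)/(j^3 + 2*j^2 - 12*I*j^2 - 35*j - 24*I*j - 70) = (j + 6)/(j - 7*I)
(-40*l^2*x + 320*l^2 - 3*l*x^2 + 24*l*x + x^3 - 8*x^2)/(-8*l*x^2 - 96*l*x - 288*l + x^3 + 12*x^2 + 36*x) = (5*l*x - 40*l + x^2 - 8*x)/(x^2 + 12*x + 36)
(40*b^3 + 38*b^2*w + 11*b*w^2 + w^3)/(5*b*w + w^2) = 8*b^2/w + 6*b + w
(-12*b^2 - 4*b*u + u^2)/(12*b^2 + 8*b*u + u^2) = (-6*b + u)/(6*b + u)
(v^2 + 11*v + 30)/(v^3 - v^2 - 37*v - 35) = (v + 6)/(v^2 - 6*v - 7)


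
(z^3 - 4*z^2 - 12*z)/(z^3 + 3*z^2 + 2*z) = (z - 6)/(z + 1)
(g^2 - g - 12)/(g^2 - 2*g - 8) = (g + 3)/(g + 2)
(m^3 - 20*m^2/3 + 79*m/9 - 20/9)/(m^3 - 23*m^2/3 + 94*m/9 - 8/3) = (m - 5)/(m - 6)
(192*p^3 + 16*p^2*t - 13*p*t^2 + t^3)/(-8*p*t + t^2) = -24*p^2/t - 5*p + t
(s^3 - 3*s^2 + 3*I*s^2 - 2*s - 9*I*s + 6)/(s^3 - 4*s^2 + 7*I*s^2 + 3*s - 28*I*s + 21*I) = (s^2 + 3*I*s - 2)/(s^2 + s*(-1 + 7*I) - 7*I)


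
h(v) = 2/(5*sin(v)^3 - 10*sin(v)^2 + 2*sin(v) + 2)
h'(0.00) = -1.00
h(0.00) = 1.00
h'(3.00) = -0.24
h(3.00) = 0.95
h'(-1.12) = -0.21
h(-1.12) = -0.17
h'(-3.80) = -18.70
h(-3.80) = 3.20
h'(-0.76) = -1.00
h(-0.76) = -0.35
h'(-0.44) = -21.63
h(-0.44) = -1.90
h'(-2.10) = 0.28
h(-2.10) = -0.19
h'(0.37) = 2.23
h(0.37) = 1.21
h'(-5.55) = 54.00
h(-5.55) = 5.58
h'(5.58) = -1.39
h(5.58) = -0.41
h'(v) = 2*(-15*sin(v)^2*cos(v) + 20*sin(v)*cos(v) - 2*cos(v))/(5*sin(v)^3 - 10*sin(v)^2 + 2*sin(v) + 2)^2 = 2*(-15*sin(v)^2 + 20*sin(v) - 2)*cos(v)/(5*sin(v)^3 - 10*sin(v)^2 + 2*sin(v) + 2)^2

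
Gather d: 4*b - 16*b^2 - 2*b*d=-16*b^2 - 2*b*d + 4*b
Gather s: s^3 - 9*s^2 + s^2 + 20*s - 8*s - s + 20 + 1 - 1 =s^3 - 8*s^2 + 11*s + 20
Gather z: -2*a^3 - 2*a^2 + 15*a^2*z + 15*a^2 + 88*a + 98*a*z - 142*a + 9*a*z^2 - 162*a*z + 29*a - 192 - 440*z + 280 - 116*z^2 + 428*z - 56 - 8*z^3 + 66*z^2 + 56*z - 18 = -2*a^3 + 13*a^2 - 25*a - 8*z^3 + z^2*(9*a - 50) + z*(15*a^2 - 64*a + 44) + 14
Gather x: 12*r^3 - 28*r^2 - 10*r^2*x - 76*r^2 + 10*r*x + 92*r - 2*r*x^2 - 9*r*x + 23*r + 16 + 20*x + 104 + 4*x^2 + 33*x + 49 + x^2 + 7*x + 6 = 12*r^3 - 104*r^2 + 115*r + x^2*(5 - 2*r) + x*(-10*r^2 + r + 60) + 175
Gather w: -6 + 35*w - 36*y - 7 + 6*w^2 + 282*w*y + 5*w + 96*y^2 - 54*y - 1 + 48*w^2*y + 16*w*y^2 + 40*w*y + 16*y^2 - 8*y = w^2*(48*y + 6) + w*(16*y^2 + 322*y + 40) + 112*y^2 - 98*y - 14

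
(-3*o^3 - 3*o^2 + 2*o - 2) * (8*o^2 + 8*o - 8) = -24*o^5 - 48*o^4 + 16*o^3 + 24*o^2 - 32*o + 16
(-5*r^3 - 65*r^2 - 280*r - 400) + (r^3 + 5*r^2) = -4*r^3 - 60*r^2 - 280*r - 400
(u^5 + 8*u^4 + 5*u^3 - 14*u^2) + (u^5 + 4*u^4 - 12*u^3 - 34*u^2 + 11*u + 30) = 2*u^5 + 12*u^4 - 7*u^3 - 48*u^2 + 11*u + 30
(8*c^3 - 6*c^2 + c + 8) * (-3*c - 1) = -24*c^4 + 10*c^3 + 3*c^2 - 25*c - 8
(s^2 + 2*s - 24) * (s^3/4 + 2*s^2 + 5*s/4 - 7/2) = s^5/4 + 5*s^4/2 - 3*s^3/4 - 49*s^2 - 37*s + 84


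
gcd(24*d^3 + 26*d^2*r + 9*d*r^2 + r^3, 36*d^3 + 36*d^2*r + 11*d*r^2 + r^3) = 6*d^2 + 5*d*r + r^2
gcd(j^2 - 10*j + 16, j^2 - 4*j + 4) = j - 2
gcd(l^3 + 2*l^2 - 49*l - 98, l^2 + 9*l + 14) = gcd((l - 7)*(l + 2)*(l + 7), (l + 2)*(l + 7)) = l^2 + 9*l + 14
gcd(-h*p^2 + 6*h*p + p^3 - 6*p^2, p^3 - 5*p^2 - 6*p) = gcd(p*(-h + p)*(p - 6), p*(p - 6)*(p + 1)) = p^2 - 6*p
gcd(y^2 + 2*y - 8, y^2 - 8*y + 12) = y - 2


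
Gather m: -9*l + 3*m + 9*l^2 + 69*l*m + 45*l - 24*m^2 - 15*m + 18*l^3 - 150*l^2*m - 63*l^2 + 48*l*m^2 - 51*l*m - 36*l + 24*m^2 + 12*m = 18*l^3 - 54*l^2 + 48*l*m^2 + m*(-150*l^2 + 18*l)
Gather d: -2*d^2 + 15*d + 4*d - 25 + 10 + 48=-2*d^2 + 19*d + 33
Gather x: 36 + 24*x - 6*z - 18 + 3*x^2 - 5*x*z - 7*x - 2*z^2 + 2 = 3*x^2 + x*(17 - 5*z) - 2*z^2 - 6*z + 20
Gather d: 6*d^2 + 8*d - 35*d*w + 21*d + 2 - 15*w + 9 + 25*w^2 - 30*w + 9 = 6*d^2 + d*(29 - 35*w) + 25*w^2 - 45*w + 20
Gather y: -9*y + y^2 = y^2 - 9*y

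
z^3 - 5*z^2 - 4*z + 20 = (z - 5)*(z - 2)*(z + 2)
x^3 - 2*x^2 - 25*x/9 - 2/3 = (x - 3)*(x + 1/3)*(x + 2/3)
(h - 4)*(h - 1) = h^2 - 5*h + 4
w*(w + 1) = w^2 + w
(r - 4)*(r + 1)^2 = r^3 - 2*r^2 - 7*r - 4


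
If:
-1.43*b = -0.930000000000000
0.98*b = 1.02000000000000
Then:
No Solution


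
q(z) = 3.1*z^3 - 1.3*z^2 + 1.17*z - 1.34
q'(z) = 9.3*z^2 - 2.6*z + 1.17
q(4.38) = 239.33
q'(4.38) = 168.20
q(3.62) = 132.92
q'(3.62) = 113.63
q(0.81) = 0.40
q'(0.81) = 5.17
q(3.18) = 88.92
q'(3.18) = 86.95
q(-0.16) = -1.57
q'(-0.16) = 1.82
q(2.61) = 47.97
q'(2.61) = 57.74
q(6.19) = 691.34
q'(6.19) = 341.42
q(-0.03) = -1.38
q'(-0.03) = 1.26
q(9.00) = 2163.79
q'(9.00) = 731.07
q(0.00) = -1.34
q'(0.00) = 1.17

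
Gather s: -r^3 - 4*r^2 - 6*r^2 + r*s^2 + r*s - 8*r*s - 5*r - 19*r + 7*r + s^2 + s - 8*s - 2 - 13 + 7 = -r^3 - 10*r^2 - 17*r + s^2*(r + 1) + s*(-7*r - 7) - 8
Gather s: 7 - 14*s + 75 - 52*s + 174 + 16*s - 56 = 200 - 50*s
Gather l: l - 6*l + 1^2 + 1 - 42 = -5*l - 40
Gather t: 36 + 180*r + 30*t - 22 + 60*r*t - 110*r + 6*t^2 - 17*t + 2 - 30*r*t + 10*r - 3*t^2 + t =80*r + 3*t^2 + t*(30*r + 14) + 16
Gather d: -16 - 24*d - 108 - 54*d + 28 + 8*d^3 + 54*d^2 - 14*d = 8*d^3 + 54*d^2 - 92*d - 96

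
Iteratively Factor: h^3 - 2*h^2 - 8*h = (h + 2)*(h^2 - 4*h) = h*(h + 2)*(h - 4)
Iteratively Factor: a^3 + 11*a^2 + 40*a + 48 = (a + 4)*(a^2 + 7*a + 12) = (a + 3)*(a + 4)*(a + 4)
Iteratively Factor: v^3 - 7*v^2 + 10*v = (v)*(v^2 - 7*v + 10) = v*(v - 5)*(v - 2)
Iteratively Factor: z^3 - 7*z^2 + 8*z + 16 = (z - 4)*(z^2 - 3*z - 4) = (z - 4)^2*(z + 1)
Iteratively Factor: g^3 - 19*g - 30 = (g + 2)*(g^2 - 2*g - 15) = (g - 5)*(g + 2)*(g + 3)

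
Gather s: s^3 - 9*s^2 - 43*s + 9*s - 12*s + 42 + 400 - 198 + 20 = s^3 - 9*s^2 - 46*s + 264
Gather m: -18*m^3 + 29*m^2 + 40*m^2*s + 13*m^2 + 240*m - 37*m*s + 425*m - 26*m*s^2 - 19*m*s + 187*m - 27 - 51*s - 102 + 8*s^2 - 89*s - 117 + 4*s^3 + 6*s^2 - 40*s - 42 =-18*m^3 + m^2*(40*s + 42) + m*(-26*s^2 - 56*s + 852) + 4*s^3 + 14*s^2 - 180*s - 288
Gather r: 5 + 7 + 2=14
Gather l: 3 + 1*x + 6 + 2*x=3*x + 9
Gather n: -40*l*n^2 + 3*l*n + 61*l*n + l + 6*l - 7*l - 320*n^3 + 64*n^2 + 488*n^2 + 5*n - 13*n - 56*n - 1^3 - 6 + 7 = -320*n^3 + n^2*(552 - 40*l) + n*(64*l - 64)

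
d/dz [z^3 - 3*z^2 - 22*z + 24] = 3*z^2 - 6*z - 22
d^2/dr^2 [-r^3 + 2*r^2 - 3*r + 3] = 4 - 6*r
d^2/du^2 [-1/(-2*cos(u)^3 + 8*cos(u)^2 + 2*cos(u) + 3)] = 2*((2*sin(u)^2*cos(u) - 8*sin(u)^2 + 11)*(-cos(u) - 32*cos(2*u) + 9*cos(3*u))/4 - 4*(-3*cos(u)^2 + 8*cos(u) + 1)^2*sin(u)^2)/(2*sin(u)^2*cos(u) - 8*sin(u)^2 + 11)^3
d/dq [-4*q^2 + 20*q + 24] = 20 - 8*q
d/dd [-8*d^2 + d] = 1 - 16*d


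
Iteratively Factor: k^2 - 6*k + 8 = (k - 4)*(k - 2)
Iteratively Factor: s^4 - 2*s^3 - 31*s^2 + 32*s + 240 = (s - 4)*(s^3 + 2*s^2 - 23*s - 60) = (s - 4)*(s + 4)*(s^2 - 2*s - 15) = (s - 4)*(s + 3)*(s + 4)*(s - 5)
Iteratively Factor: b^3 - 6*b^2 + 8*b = (b - 4)*(b^2 - 2*b) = b*(b - 4)*(b - 2)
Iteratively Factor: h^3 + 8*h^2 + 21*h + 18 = (h + 2)*(h^2 + 6*h + 9) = (h + 2)*(h + 3)*(h + 3)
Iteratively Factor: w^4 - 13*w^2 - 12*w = (w - 4)*(w^3 + 4*w^2 + 3*w) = w*(w - 4)*(w^2 + 4*w + 3) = w*(w - 4)*(w + 3)*(w + 1)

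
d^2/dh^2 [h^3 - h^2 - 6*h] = 6*h - 2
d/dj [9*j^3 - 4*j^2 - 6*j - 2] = 27*j^2 - 8*j - 6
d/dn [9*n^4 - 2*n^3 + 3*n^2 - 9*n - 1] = 36*n^3 - 6*n^2 + 6*n - 9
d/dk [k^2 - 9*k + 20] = 2*k - 9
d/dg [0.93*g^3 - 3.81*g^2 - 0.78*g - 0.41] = 2.79*g^2 - 7.62*g - 0.78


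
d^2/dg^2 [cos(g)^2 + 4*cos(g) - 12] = -4*cos(g) - 2*cos(2*g)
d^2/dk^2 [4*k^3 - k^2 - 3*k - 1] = 24*k - 2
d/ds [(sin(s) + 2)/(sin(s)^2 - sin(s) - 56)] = (-4*sin(s) + cos(s)^2 - 55)*cos(s)/(sin(s) + cos(s)^2 + 55)^2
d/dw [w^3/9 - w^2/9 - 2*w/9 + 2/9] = w^2/3 - 2*w/9 - 2/9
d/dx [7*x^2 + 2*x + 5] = 14*x + 2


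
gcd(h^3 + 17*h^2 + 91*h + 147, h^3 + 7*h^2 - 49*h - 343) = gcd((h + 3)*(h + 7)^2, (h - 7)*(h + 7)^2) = h^2 + 14*h + 49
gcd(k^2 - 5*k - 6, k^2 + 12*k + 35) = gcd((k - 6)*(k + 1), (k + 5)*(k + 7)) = 1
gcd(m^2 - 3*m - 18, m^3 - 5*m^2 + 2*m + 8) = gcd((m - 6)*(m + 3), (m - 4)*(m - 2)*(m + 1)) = 1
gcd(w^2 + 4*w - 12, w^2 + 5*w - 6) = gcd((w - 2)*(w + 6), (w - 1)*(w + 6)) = w + 6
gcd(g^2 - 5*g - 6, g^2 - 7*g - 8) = g + 1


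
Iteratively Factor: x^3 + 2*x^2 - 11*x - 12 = (x - 3)*(x^2 + 5*x + 4) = (x - 3)*(x + 1)*(x + 4)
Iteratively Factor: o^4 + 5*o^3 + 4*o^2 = (o)*(o^3 + 5*o^2 + 4*o) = o*(o + 1)*(o^2 + 4*o) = o*(o + 1)*(o + 4)*(o)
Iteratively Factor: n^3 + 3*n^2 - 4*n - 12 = (n - 2)*(n^2 + 5*n + 6) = (n - 2)*(n + 3)*(n + 2)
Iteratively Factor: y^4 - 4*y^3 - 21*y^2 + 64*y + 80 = (y - 5)*(y^3 + y^2 - 16*y - 16) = (y - 5)*(y + 1)*(y^2 - 16) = (y - 5)*(y + 1)*(y + 4)*(y - 4)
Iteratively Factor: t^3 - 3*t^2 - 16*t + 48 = (t + 4)*(t^2 - 7*t + 12) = (t - 4)*(t + 4)*(t - 3)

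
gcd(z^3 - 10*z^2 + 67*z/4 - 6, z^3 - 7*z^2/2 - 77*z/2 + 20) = z^2 - 17*z/2 + 4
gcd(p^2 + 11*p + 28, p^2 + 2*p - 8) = p + 4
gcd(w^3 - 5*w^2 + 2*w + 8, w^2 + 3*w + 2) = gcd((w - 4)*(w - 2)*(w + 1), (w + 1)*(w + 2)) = w + 1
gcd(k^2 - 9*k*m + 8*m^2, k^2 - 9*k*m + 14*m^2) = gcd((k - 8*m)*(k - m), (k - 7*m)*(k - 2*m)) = 1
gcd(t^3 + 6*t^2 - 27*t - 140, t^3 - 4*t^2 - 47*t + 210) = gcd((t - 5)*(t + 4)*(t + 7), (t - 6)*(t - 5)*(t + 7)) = t^2 + 2*t - 35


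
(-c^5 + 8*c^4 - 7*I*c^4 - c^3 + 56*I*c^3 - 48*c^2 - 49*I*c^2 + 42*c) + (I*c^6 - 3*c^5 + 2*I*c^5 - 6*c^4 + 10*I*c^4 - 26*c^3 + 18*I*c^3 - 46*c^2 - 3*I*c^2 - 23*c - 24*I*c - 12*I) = I*c^6 - 4*c^5 + 2*I*c^5 + 2*c^4 + 3*I*c^4 - 27*c^3 + 74*I*c^3 - 94*c^2 - 52*I*c^2 + 19*c - 24*I*c - 12*I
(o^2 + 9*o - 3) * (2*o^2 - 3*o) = 2*o^4 + 15*o^3 - 33*o^2 + 9*o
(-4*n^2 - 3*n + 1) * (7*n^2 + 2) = -28*n^4 - 21*n^3 - n^2 - 6*n + 2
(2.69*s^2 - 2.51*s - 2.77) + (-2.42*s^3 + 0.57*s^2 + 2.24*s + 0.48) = -2.42*s^3 + 3.26*s^2 - 0.27*s - 2.29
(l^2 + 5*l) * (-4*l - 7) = -4*l^3 - 27*l^2 - 35*l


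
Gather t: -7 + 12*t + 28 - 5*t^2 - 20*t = -5*t^2 - 8*t + 21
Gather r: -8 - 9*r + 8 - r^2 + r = -r^2 - 8*r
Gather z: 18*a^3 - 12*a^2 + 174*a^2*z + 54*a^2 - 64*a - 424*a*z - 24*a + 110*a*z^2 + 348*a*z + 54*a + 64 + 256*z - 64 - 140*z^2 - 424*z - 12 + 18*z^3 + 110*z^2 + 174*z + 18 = 18*a^3 + 42*a^2 - 34*a + 18*z^3 + z^2*(110*a - 30) + z*(174*a^2 - 76*a + 6) + 6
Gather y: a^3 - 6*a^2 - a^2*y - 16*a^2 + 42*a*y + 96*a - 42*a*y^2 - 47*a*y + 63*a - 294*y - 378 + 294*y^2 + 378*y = a^3 - 22*a^2 + 159*a + y^2*(294 - 42*a) + y*(-a^2 - 5*a + 84) - 378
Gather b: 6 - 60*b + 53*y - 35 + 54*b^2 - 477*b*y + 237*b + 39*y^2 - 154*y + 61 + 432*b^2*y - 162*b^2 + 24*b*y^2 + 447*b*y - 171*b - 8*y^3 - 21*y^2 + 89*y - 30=b^2*(432*y - 108) + b*(24*y^2 - 30*y + 6) - 8*y^3 + 18*y^2 - 12*y + 2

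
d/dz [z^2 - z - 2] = 2*z - 1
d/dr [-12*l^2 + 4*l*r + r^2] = 4*l + 2*r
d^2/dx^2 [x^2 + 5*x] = 2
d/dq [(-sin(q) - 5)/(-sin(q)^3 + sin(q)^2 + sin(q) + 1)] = (-2*sin(q)^3 - 14*sin(q)^2 + 10*sin(q) + 4)*cos(q)/(-sin(q)^3 + sin(q)^2 + sin(q) + 1)^2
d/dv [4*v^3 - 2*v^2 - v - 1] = 12*v^2 - 4*v - 1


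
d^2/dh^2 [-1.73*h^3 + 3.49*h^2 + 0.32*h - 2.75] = 6.98 - 10.38*h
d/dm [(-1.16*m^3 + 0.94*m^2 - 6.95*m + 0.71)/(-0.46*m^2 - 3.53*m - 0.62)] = (0.5336*m^4 + 8.1896*m^3 - 4.3576*m^2 - 0.5124*m + 6.8153)/(0.2116*m^4 + 3.2476*m^3 + 13.0313*m^2 + 4.3772*m + 0.3844)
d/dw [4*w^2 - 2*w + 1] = 8*w - 2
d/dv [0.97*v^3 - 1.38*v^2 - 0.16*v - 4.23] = 2.91*v^2 - 2.76*v - 0.16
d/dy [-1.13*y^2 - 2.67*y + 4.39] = -2.26*y - 2.67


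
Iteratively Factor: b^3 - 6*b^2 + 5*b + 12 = (b - 4)*(b^2 - 2*b - 3) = (b - 4)*(b + 1)*(b - 3)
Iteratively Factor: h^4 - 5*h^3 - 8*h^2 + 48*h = (h - 4)*(h^3 - h^2 - 12*h) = (h - 4)^2*(h^2 + 3*h) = h*(h - 4)^2*(h + 3)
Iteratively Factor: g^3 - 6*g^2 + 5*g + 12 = (g + 1)*(g^2 - 7*g + 12) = (g - 3)*(g + 1)*(g - 4)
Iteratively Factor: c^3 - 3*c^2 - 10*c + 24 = (c + 3)*(c^2 - 6*c + 8) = (c - 4)*(c + 3)*(c - 2)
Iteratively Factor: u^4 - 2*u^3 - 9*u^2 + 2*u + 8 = (u - 1)*(u^3 - u^2 - 10*u - 8) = (u - 1)*(u + 2)*(u^2 - 3*u - 4) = (u - 1)*(u + 1)*(u + 2)*(u - 4)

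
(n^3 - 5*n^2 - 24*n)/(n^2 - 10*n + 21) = n*(n^2 - 5*n - 24)/(n^2 - 10*n + 21)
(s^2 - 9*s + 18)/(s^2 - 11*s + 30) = (s - 3)/(s - 5)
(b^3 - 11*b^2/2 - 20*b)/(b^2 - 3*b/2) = (2*b^2 - 11*b - 40)/(2*b - 3)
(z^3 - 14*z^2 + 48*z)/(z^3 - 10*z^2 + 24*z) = (z - 8)/(z - 4)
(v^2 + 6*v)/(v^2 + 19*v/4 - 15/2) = 4*v/(4*v - 5)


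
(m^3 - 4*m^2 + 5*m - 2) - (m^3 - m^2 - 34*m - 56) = -3*m^2 + 39*m + 54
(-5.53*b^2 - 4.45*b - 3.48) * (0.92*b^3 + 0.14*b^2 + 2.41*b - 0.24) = -5.0876*b^5 - 4.8682*b^4 - 17.1519*b^3 - 9.8845*b^2 - 7.3188*b + 0.8352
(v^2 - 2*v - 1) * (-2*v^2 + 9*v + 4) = -2*v^4 + 13*v^3 - 12*v^2 - 17*v - 4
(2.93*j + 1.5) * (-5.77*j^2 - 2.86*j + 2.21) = -16.9061*j^3 - 17.0348*j^2 + 2.1853*j + 3.315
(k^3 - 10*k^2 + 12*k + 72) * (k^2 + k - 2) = k^5 - 9*k^4 + 104*k^2 + 48*k - 144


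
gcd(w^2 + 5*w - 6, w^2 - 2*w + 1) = w - 1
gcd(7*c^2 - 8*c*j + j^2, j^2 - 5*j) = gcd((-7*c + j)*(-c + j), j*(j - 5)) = 1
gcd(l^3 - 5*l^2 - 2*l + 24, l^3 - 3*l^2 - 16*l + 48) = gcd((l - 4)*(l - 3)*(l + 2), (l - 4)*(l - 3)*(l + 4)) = l^2 - 7*l + 12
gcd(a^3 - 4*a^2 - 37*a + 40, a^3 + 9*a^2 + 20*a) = a + 5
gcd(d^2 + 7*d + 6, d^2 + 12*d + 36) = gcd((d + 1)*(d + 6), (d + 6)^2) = d + 6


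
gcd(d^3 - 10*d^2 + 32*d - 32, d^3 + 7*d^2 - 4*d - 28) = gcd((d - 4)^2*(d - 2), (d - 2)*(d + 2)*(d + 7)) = d - 2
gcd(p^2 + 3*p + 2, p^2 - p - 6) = p + 2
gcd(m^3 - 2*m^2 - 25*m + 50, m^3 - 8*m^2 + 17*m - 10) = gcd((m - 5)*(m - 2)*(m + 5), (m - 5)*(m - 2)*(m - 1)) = m^2 - 7*m + 10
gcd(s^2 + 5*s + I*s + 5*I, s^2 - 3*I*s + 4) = s + I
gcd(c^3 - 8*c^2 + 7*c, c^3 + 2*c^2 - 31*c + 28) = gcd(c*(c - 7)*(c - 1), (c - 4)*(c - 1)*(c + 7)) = c - 1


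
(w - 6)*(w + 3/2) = w^2 - 9*w/2 - 9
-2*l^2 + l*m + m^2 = (-l + m)*(2*l + m)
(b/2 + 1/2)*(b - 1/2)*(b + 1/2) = b^3/2 + b^2/2 - b/8 - 1/8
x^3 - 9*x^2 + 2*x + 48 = (x - 8)*(x - 3)*(x + 2)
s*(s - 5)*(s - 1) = s^3 - 6*s^2 + 5*s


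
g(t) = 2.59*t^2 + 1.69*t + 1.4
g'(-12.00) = -60.47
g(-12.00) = 354.08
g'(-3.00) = -13.85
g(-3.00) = 19.64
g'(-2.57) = -11.62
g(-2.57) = 14.16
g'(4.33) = 24.12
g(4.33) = 57.28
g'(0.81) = 5.89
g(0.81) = 4.47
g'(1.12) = 7.49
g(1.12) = 6.54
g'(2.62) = 15.26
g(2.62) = 23.61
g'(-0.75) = -2.20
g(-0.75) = 1.59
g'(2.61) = 15.21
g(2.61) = 23.45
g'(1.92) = 11.64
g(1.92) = 14.19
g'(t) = 5.18*t + 1.69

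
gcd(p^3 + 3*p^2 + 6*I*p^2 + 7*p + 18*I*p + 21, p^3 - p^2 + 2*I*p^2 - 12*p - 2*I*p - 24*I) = p + 3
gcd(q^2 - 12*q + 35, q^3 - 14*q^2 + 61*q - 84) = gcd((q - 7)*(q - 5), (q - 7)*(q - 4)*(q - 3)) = q - 7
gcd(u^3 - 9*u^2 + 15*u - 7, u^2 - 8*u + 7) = u^2 - 8*u + 7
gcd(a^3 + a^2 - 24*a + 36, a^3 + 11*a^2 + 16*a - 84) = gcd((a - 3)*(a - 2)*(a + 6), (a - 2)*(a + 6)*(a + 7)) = a^2 + 4*a - 12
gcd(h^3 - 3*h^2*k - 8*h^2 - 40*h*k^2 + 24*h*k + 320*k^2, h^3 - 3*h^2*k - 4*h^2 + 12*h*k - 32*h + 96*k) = h - 8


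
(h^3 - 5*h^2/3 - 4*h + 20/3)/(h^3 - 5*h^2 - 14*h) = (3*h^2 - 11*h + 10)/(3*h*(h - 7))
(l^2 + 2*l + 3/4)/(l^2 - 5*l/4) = (4*l^2 + 8*l + 3)/(l*(4*l - 5))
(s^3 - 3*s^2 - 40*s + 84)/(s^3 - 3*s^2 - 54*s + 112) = (s^2 - s - 42)/(s^2 - s - 56)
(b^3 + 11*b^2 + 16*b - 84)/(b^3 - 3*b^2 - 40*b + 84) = (b + 7)/(b - 7)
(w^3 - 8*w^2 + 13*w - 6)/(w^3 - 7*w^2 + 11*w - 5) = (w - 6)/(w - 5)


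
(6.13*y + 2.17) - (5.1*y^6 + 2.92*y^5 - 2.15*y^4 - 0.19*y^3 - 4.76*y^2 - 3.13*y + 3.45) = -5.1*y^6 - 2.92*y^5 + 2.15*y^4 + 0.19*y^3 + 4.76*y^2 + 9.26*y - 1.28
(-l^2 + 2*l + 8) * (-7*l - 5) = 7*l^3 - 9*l^2 - 66*l - 40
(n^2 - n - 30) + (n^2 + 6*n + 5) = 2*n^2 + 5*n - 25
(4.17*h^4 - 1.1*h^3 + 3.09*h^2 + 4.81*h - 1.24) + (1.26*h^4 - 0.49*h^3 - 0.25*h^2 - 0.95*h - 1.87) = 5.43*h^4 - 1.59*h^3 + 2.84*h^2 + 3.86*h - 3.11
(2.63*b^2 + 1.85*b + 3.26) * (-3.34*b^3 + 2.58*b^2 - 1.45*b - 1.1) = -8.7842*b^5 + 0.6064*b^4 - 9.9289*b^3 + 2.8353*b^2 - 6.762*b - 3.586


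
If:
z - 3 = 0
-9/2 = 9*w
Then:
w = -1/2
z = 3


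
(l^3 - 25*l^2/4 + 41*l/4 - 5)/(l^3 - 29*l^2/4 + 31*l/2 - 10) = (l - 1)/(l - 2)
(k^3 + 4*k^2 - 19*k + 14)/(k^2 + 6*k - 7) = k - 2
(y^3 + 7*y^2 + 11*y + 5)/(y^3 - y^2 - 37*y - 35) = (y + 1)/(y - 7)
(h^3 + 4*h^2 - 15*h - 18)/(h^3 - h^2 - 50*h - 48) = (h - 3)/(h - 8)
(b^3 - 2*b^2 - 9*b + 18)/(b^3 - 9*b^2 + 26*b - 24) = (b + 3)/(b - 4)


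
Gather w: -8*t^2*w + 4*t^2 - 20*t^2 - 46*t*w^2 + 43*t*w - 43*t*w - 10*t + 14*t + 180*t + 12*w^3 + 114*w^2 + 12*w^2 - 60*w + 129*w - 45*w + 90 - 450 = -16*t^2 + 184*t + 12*w^3 + w^2*(126 - 46*t) + w*(24 - 8*t^2) - 360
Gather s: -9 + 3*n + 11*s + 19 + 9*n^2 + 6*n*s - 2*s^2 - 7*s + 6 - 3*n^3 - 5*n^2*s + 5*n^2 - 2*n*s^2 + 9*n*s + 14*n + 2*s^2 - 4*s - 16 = -3*n^3 + 14*n^2 - 2*n*s^2 + 17*n + s*(-5*n^2 + 15*n)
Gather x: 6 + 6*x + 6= 6*x + 12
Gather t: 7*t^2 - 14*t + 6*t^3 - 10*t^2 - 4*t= 6*t^3 - 3*t^2 - 18*t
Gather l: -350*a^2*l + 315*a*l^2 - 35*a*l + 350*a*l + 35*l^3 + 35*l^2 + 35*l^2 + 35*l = 35*l^3 + l^2*(315*a + 70) + l*(-350*a^2 + 315*a + 35)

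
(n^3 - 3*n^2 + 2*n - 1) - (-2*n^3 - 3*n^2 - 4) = 3*n^3 + 2*n + 3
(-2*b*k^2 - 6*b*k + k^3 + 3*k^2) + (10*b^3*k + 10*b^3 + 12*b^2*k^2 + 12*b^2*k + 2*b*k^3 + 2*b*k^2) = 10*b^3*k + 10*b^3 + 12*b^2*k^2 + 12*b^2*k + 2*b*k^3 - 6*b*k + k^3 + 3*k^2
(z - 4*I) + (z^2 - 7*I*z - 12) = z^2 + z - 7*I*z - 12 - 4*I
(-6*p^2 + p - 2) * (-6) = 36*p^2 - 6*p + 12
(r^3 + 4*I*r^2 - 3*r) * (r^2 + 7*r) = r^5 + 7*r^4 + 4*I*r^4 - 3*r^3 + 28*I*r^3 - 21*r^2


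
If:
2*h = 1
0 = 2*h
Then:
No Solution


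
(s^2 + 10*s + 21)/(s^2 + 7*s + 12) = (s + 7)/(s + 4)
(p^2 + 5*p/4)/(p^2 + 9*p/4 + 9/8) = 2*p*(4*p + 5)/(8*p^2 + 18*p + 9)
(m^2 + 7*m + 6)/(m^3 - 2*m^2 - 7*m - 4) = (m + 6)/(m^2 - 3*m - 4)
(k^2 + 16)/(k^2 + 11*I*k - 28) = (k - 4*I)/(k + 7*I)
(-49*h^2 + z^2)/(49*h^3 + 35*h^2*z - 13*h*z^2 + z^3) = (7*h + z)/(-7*h^2 - 6*h*z + z^2)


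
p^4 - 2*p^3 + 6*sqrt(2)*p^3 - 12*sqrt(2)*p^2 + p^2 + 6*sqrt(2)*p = p*(p - 1)^2*(p + 6*sqrt(2))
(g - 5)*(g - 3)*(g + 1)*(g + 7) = g^4 - 42*g^2 + 64*g + 105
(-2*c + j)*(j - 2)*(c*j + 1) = -2*c^2*j^2 + 4*c^2*j + c*j^3 - 2*c*j^2 - 2*c*j + 4*c + j^2 - 2*j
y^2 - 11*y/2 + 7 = (y - 7/2)*(y - 2)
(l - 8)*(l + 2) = l^2 - 6*l - 16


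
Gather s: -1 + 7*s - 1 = 7*s - 2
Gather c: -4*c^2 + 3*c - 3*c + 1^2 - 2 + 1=-4*c^2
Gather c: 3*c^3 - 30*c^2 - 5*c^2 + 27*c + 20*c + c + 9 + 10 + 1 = 3*c^3 - 35*c^2 + 48*c + 20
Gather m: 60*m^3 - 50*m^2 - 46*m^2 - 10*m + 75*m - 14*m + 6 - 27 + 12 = 60*m^3 - 96*m^2 + 51*m - 9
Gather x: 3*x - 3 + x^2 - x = x^2 + 2*x - 3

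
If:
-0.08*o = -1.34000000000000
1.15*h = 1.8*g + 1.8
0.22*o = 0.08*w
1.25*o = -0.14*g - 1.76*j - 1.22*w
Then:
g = -12.5714285714286*j - 550.955357142857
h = -19.6770186335404*j - 860.799689440994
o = 16.75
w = 46.06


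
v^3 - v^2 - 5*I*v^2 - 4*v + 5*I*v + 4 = (v - 1)*(v - 4*I)*(v - I)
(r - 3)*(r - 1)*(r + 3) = r^3 - r^2 - 9*r + 9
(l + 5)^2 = l^2 + 10*l + 25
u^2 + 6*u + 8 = (u + 2)*(u + 4)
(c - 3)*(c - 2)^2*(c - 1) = c^4 - 8*c^3 + 23*c^2 - 28*c + 12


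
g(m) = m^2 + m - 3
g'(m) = 2*m + 1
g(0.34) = -2.54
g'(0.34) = 1.68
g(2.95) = 8.65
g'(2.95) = 6.90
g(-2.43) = 0.47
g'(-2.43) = -3.86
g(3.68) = 14.22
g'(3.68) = 8.36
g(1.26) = -0.15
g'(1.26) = 3.52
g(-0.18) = -3.15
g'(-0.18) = 0.64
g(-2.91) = 2.56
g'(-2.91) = -4.82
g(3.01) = 9.07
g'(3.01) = 7.02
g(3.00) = 9.00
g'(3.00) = 7.00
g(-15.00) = 207.00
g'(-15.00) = -29.00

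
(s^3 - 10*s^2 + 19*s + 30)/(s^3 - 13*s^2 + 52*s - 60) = (s + 1)/(s - 2)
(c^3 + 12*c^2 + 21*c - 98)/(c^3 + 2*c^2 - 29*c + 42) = (c + 7)/(c - 3)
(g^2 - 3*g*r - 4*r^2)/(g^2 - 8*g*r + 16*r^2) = (-g - r)/(-g + 4*r)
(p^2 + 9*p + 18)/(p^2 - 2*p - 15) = (p + 6)/(p - 5)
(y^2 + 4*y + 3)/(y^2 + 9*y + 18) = (y + 1)/(y + 6)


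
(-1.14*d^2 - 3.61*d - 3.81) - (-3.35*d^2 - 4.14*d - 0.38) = 2.21*d^2 + 0.53*d - 3.43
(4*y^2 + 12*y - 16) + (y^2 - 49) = 5*y^2 + 12*y - 65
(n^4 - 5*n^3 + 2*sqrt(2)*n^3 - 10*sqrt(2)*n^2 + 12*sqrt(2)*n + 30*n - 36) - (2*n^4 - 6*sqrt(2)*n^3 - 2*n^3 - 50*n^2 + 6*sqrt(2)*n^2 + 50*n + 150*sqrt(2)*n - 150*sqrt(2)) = -n^4 - 3*n^3 + 8*sqrt(2)*n^3 - 16*sqrt(2)*n^2 + 50*n^2 - 138*sqrt(2)*n - 20*n - 36 + 150*sqrt(2)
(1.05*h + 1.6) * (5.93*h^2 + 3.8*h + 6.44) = 6.2265*h^3 + 13.478*h^2 + 12.842*h + 10.304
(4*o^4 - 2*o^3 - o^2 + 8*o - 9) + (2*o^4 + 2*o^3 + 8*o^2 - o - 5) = 6*o^4 + 7*o^2 + 7*o - 14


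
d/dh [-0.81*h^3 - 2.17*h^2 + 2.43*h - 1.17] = -2.43*h^2 - 4.34*h + 2.43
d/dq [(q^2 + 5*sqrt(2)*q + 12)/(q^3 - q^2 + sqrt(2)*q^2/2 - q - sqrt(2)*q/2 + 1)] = 2*((2*q + 5*sqrt(2))*(2*q^3 - 2*q^2 + sqrt(2)*q^2 - 2*q - sqrt(2)*q + 2) + (q^2 + 5*sqrt(2)*q + 12)*(-6*q^2 - 2*sqrt(2)*q + 4*q + sqrt(2) + 2))/(2*q^3 - 2*q^2 + sqrt(2)*q^2 - 2*q - sqrt(2)*q + 2)^2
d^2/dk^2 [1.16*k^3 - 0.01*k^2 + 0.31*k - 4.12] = 6.96*k - 0.02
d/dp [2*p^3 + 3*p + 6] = 6*p^2 + 3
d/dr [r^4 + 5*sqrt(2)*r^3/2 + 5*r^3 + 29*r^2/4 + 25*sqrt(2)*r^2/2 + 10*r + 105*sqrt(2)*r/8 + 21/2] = 4*r^3 + 15*sqrt(2)*r^2/2 + 15*r^2 + 29*r/2 + 25*sqrt(2)*r + 10 + 105*sqrt(2)/8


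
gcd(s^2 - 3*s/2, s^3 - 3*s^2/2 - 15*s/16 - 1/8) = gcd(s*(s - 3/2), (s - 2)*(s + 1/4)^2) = 1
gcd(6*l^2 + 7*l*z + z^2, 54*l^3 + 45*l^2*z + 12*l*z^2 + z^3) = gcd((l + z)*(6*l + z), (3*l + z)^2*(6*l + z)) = 6*l + z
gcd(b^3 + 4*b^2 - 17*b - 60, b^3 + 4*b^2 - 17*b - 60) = b^3 + 4*b^2 - 17*b - 60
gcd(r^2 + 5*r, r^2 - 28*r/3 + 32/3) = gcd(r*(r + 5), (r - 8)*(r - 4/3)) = 1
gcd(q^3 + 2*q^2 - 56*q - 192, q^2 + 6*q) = q + 6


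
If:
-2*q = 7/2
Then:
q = -7/4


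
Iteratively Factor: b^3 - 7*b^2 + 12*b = (b - 3)*(b^2 - 4*b) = (b - 4)*(b - 3)*(b)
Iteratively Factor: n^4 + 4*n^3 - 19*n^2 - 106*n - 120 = (n + 4)*(n^3 - 19*n - 30) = (n + 2)*(n + 4)*(n^2 - 2*n - 15) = (n + 2)*(n + 3)*(n + 4)*(n - 5)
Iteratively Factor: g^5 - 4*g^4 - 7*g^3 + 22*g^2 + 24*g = (g - 3)*(g^4 - g^3 - 10*g^2 - 8*g) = (g - 3)*(g + 2)*(g^3 - 3*g^2 - 4*g) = (g - 3)*(g + 1)*(g + 2)*(g^2 - 4*g) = g*(g - 3)*(g + 1)*(g + 2)*(g - 4)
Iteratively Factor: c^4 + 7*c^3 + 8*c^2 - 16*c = (c - 1)*(c^3 + 8*c^2 + 16*c) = (c - 1)*(c + 4)*(c^2 + 4*c) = c*(c - 1)*(c + 4)*(c + 4)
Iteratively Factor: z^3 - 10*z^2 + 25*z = (z)*(z^2 - 10*z + 25) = z*(z - 5)*(z - 5)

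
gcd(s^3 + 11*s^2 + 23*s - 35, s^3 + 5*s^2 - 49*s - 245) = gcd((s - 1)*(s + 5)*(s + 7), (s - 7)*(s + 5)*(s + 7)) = s^2 + 12*s + 35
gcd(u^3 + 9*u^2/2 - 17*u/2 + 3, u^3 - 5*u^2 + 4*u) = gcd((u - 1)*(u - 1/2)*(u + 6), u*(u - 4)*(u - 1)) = u - 1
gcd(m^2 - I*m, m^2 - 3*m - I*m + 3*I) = m - I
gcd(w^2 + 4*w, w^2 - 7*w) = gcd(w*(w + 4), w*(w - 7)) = w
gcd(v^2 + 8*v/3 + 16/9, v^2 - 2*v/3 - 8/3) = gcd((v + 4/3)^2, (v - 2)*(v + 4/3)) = v + 4/3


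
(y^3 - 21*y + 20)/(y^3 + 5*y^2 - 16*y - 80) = (y - 1)/(y + 4)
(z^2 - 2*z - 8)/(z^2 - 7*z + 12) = (z + 2)/(z - 3)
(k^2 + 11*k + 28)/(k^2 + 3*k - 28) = (k + 4)/(k - 4)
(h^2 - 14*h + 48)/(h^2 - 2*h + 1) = (h^2 - 14*h + 48)/(h^2 - 2*h + 1)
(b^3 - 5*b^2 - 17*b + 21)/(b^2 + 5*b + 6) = (b^2 - 8*b + 7)/(b + 2)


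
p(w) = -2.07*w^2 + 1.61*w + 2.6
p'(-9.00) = 38.87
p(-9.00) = -179.56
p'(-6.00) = 26.45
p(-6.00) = -81.58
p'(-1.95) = 9.68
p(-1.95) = -8.41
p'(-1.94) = 9.64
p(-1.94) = -8.31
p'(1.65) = -5.22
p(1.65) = -0.38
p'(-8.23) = 35.68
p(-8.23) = -150.86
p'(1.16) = -3.19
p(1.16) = 1.68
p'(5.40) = -20.75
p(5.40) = -49.07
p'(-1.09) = 6.12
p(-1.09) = -1.61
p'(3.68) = -13.63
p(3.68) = -19.51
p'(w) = 1.61 - 4.14*w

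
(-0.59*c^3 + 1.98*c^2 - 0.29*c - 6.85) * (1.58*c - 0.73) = -0.9322*c^4 + 3.5591*c^3 - 1.9036*c^2 - 10.6113*c + 5.0005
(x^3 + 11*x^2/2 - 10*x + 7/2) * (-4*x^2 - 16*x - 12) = -4*x^5 - 38*x^4 - 60*x^3 + 80*x^2 + 64*x - 42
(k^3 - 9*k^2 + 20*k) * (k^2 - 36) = k^5 - 9*k^4 - 16*k^3 + 324*k^2 - 720*k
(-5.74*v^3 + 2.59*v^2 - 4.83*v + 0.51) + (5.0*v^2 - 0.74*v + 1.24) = -5.74*v^3 + 7.59*v^2 - 5.57*v + 1.75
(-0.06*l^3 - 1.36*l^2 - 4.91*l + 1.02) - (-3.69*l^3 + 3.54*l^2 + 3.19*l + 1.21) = 3.63*l^3 - 4.9*l^2 - 8.1*l - 0.19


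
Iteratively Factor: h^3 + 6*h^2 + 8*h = (h + 2)*(h^2 + 4*h) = h*(h + 2)*(h + 4)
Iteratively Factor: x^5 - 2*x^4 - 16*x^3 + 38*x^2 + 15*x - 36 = (x - 1)*(x^4 - x^3 - 17*x^2 + 21*x + 36) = (x - 1)*(x + 1)*(x^3 - 2*x^2 - 15*x + 36) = (x - 3)*(x - 1)*(x + 1)*(x^2 + x - 12) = (x - 3)*(x - 1)*(x + 1)*(x + 4)*(x - 3)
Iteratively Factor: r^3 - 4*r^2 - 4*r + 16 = (r + 2)*(r^2 - 6*r + 8) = (r - 2)*(r + 2)*(r - 4)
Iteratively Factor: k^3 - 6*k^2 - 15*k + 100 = (k + 4)*(k^2 - 10*k + 25) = (k - 5)*(k + 4)*(k - 5)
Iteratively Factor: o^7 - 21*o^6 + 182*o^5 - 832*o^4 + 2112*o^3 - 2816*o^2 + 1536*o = (o)*(o^6 - 21*o^5 + 182*o^4 - 832*o^3 + 2112*o^2 - 2816*o + 1536) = o*(o - 4)*(o^5 - 17*o^4 + 114*o^3 - 376*o^2 + 608*o - 384) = o*(o - 4)^2*(o^4 - 13*o^3 + 62*o^2 - 128*o + 96) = o*(o - 4)^2*(o - 3)*(o^3 - 10*o^2 + 32*o - 32) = o*(o - 4)^3*(o - 3)*(o^2 - 6*o + 8) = o*(o - 4)^3*(o - 3)*(o - 2)*(o - 4)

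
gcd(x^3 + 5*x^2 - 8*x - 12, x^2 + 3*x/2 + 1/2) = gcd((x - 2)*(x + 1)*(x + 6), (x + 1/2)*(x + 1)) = x + 1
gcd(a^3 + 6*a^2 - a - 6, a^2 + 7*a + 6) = a^2 + 7*a + 6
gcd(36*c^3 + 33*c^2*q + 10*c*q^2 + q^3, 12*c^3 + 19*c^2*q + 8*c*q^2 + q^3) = 12*c^2 + 7*c*q + q^2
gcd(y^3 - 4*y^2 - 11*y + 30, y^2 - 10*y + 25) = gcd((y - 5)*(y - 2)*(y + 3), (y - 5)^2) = y - 5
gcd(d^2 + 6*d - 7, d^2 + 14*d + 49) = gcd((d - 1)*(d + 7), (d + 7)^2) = d + 7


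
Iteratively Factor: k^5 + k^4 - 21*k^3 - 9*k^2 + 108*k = (k - 3)*(k^4 + 4*k^3 - 9*k^2 - 36*k) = (k - 3)^2*(k^3 + 7*k^2 + 12*k) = (k - 3)^2*(k + 3)*(k^2 + 4*k) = (k - 3)^2*(k + 3)*(k + 4)*(k)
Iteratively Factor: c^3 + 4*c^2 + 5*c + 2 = (c + 1)*(c^2 + 3*c + 2) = (c + 1)*(c + 2)*(c + 1)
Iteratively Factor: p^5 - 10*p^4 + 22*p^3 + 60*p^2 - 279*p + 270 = (p - 3)*(p^4 - 7*p^3 + p^2 + 63*p - 90) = (p - 3)^2*(p^3 - 4*p^2 - 11*p + 30) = (p - 3)^2*(p - 2)*(p^2 - 2*p - 15) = (p - 5)*(p - 3)^2*(p - 2)*(p + 3)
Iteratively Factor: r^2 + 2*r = (r)*(r + 2)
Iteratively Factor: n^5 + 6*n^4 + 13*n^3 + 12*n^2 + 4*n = (n + 1)*(n^4 + 5*n^3 + 8*n^2 + 4*n) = (n + 1)*(n + 2)*(n^3 + 3*n^2 + 2*n) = (n + 1)^2*(n + 2)*(n^2 + 2*n) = (n + 1)^2*(n + 2)^2*(n)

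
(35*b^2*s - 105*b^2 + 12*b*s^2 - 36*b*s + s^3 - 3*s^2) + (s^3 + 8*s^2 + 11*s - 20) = 35*b^2*s - 105*b^2 + 12*b*s^2 - 36*b*s + 2*s^3 + 5*s^2 + 11*s - 20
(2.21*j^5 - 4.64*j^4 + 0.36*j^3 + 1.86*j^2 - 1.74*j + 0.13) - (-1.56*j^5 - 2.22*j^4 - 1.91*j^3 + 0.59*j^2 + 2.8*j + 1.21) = 3.77*j^5 - 2.42*j^4 + 2.27*j^3 + 1.27*j^2 - 4.54*j - 1.08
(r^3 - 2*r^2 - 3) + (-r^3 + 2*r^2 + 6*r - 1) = 6*r - 4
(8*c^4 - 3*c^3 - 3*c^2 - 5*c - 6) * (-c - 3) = -8*c^5 - 21*c^4 + 12*c^3 + 14*c^2 + 21*c + 18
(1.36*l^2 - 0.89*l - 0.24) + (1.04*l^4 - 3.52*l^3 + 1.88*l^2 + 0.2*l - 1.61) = 1.04*l^4 - 3.52*l^3 + 3.24*l^2 - 0.69*l - 1.85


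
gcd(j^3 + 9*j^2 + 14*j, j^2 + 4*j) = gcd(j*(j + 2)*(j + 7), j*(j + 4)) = j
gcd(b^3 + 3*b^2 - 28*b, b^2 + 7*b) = b^2 + 7*b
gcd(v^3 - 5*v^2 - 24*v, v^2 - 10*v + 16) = v - 8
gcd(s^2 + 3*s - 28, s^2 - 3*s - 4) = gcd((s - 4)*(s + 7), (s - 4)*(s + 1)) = s - 4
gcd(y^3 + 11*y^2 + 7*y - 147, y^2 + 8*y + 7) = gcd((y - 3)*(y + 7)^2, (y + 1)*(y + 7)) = y + 7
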